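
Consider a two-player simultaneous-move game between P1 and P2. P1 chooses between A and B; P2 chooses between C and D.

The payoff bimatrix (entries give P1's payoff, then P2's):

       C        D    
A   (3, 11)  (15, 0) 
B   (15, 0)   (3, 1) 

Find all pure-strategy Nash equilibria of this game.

none

(A, C): P1 prefers B (15 > 3) — not an equilibrium.
(A, D): P2 prefers C (11 > 0) — not an equilibrium.
(B, C): P2 prefers D (1 > 0) — not an equilibrium.
(B, D): P1 prefers A (15 > 3) — not an equilibrium.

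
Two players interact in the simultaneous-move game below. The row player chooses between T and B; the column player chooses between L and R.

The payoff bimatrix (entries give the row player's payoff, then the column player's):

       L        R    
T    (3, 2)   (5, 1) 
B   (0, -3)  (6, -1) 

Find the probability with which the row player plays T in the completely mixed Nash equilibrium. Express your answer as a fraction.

2/3

Let p be the probability that the row player plays T. In a completely mixed equilibrium, the column player must be indifferent between L and R.
The column player's expected payoff from L is 2p − 3(1−p); from R it is p − (1−p).
Setting these equal: 5p − 3 = 2p − 1, so p = 2/3.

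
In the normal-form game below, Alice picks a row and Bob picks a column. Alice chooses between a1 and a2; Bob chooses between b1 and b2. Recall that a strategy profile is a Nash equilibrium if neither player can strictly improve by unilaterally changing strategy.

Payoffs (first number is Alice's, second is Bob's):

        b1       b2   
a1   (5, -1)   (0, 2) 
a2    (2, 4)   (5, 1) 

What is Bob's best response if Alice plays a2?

b1

Against a2, Bob earns 4 from b1 and 1 from b2.
So b1 is the best response.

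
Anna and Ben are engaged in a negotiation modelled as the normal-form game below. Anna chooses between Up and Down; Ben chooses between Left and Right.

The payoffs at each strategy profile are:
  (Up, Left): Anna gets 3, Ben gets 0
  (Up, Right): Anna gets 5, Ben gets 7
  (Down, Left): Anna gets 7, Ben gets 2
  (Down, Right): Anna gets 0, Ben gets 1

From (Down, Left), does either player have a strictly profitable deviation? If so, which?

Neither

Anna at (Down, Left) earns 7; deviating to Up yields 3 — not better.
Ben earns 2; deviating to Right yields 1 — not better.
Neither player can strictly improve; the profile is a Nash equilibrium.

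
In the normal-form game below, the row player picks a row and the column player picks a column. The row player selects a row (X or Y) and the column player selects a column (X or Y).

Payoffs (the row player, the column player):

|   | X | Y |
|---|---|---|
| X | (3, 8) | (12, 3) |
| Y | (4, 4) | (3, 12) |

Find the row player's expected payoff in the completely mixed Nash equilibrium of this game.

39/10

First find q, the probability the column player plays X, from the row player's indifference between X and Y: 3q + 12(1−q) = 4q + 3(1−q), giving q = 9/10.
Since the row player is indifferent in equilibrium, the row player's expected payoff equals the payoff from either row against (9/10, 1/10). Using X: 3(9/10) + 12(1/10) = 39/10.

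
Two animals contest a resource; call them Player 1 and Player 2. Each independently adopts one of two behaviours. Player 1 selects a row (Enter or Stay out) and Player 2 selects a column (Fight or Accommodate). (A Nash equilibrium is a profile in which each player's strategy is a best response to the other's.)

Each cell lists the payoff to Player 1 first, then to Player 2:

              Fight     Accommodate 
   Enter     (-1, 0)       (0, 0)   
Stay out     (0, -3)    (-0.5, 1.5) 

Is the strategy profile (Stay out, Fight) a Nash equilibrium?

No

At (Stay out, Fight), Player 1 earns 0; switching to Enter would give -1, so Player 1 has no profitable deviation.
Player 2 earns -3; switching to Accommodate would give 1.5, so Player 2 would deviate.
Since at least one player can profitably deviate, this is not a Nash equilibrium.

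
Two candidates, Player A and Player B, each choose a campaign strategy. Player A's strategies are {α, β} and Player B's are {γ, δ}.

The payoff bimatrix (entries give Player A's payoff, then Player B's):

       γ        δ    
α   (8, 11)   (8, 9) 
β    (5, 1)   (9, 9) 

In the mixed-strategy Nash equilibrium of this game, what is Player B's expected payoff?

9

First find x, the probability Player A plays α, from Player B's indifference between γ and δ: 11x + (1−x) = 9x + 9(1−x), giving x = 4/5.
Since Player B is indifferent in equilibrium, Player B's expected payoff equals the payoff from either column against (4/5, 1/5). Using γ: 11(4/5) + (1/5) = 9.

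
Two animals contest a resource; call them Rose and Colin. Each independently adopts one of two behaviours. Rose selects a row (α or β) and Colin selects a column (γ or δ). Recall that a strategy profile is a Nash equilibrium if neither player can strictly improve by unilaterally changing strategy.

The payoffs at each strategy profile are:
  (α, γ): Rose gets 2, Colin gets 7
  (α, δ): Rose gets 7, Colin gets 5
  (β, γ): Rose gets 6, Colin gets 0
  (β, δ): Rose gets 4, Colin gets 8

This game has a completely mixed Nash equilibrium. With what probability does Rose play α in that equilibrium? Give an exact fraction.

Let x be the probability that Rose plays α. In a completely mixed equilibrium, Colin must be indifferent between γ and δ.
Colin's expected payoff from γ is 7x; from δ it is 5x + 8(1−x).
Setting these equal: 7x = −3x + 8, so x = 4/5.

4/5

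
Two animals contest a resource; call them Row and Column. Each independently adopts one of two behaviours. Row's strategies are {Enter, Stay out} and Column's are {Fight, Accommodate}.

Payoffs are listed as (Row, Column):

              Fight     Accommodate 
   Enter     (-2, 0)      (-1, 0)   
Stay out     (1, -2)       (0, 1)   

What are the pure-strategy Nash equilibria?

(Enter, Fight): Row prefers Stay out (1 > -2) — not an equilibrium.
(Enter, Accommodate): Row prefers Stay out (0 > -1) — not an equilibrium.
(Stay out, Fight): Column prefers Accommodate (1 > -2) — not an equilibrium.
(Stay out, Accommodate): Row gets 0 ≥ -1 from Enter, and Column gets 1 ≥ -2 from Fight — Nash equilibrium.

(Stay out, Accommodate)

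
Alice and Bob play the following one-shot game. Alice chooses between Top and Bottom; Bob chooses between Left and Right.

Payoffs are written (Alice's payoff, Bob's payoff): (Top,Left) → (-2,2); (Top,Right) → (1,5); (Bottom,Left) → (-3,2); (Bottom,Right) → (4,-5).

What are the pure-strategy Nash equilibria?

(Top, Left): Bob prefers Right (5 > 2) — not an equilibrium.
(Top, Right): Alice prefers Bottom (4 > 1) — not an equilibrium.
(Bottom, Left): Alice prefers Top (-2 > -3) — not an equilibrium.
(Bottom, Right): Bob prefers Left (2 > -5) — not an equilibrium.

none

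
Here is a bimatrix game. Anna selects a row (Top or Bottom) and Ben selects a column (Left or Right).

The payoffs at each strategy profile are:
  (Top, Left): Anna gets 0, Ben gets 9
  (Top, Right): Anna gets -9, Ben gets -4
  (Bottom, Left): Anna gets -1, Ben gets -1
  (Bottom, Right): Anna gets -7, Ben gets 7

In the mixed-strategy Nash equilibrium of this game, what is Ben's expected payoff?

First find p, the probability Anna plays Top, from Ben's indifference between Left and Right: 9p − (1−p) = −4p + 7(1−p), giving p = 8/21.
Since Ben is indifferent in equilibrium, Ben's expected payoff equals the payoff from either column against (8/21, 13/21). Using Left: 9(8/21) − (13/21) = 59/21.

59/21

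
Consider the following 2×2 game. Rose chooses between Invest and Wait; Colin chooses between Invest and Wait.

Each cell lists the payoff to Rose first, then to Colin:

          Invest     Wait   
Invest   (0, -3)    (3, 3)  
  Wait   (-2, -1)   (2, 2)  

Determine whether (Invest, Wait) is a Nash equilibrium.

Yes

At (Invest, Wait), Rose earns 3; switching to Wait would give 2, so Rose has no profitable deviation.
Colin earns 3; switching to Invest would give -3, so Colin has no profitable deviation.
Neither player can gain by a unilateral deviation, so this profile is a Nash equilibrium.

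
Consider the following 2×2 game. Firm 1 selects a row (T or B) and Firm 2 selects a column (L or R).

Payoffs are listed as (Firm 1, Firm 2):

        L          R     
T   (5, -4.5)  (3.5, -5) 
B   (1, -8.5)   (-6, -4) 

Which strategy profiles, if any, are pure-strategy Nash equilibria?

(T, L): Firm 1 gets 5 ≥ 1 from B, and Firm 2 gets -4.5 ≥ -5 from R — Nash equilibrium.
(T, R): Firm 2 prefers L (-4.5 > -5) — not an equilibrium.
(B, L): Firm 1 prefers T (5 > 1); Firm 2 prefers R (-4 > -8.5) — not an equilibrium.
(B, R): Firm 1 prefers T (3.5 > -6) — not an equilibrium.

(T, L)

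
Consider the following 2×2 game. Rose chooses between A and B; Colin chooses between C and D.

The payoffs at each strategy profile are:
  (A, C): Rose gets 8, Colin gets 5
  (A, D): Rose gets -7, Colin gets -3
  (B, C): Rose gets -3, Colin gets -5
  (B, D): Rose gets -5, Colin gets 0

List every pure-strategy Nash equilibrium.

(A, C): Rose gets 8 ≥ -3 from B, and Colin gets 5 ≥ -3 from D — Nash equilibrium.
(A, D): Rose prefers B (-5 > -7); Colin prefers C (5 > -3) — not an equilibrium.
(B, C): Rose prefers A (8 > -3); Colin prefers D (0 > -5) — not an equilibrium.
(B, D): Rose gets -5 ≥ -7 from A, and Colin gets 0 ≥ -5 from C — Nash equilibrium.

(A, C) and (B, D)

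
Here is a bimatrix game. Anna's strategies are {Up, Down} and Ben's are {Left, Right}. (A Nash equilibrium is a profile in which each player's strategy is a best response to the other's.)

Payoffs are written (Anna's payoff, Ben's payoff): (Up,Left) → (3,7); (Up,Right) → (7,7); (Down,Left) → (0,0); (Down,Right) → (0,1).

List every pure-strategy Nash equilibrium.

(Up, Left): Anna gets 3 ≥ 0 from Down, and Ben gets 7 ≥ 7 from Right — Nash equilibrium.
(Up, Right): Anna gets 7 ≥ 0 from Down, and Ben gets 7 ≥ 7 from Left — Nash equilibrium.
(Down, Left): Anna prefers Up (3 > 0); Ben prefers Right (1 > 0) — not an equilibrium.
(Down, Right): Anna prefers Up (7 > 0) — not an equilibrium.

(Up, Left) and (Up, Right)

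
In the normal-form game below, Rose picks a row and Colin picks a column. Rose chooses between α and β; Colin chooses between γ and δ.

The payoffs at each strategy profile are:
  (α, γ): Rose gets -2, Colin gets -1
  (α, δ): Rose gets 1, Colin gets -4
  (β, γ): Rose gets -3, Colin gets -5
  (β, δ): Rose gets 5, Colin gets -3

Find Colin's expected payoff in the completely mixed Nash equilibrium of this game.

First find x, the probability Rose plays α, from Colin's indifference between γ and δ: −x − 5(1−x) = −4x − 3(1−x), giving x = 2/5.
Since Colin is indifferent in equilibrium, Colin's expected payoff equals the payoff from either column against (2/5, 3/5). Using γ: −(2/5) − 5(3/5) = -17/5.

-17/5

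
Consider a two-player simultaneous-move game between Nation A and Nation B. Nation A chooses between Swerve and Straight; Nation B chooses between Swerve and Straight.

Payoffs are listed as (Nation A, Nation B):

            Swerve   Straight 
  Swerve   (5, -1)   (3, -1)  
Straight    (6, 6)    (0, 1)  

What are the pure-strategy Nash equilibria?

(Swerve, Swerve): Nation A prefers Straight (6 > 5) — not an equilibrium.
(Swerve, Straight): Nation A gets 3 ≥ 0 from Straight, and Nation B gets -1 ≥ -1 from Swerve — Nash equilibrium.
(Straight, Swerve): Nation A gets 6 ≥ 5 from Swerve, and Nation B gets 6 ≥ 1 from Straight — Nash equilibrium.
(Straight, Straight): Nation A prefers Swerve (3 > 0); Nation B prefers Swerve (6 > 1) — not an equilibrium.

(Swerve, Straight) and (Straight, Swerve)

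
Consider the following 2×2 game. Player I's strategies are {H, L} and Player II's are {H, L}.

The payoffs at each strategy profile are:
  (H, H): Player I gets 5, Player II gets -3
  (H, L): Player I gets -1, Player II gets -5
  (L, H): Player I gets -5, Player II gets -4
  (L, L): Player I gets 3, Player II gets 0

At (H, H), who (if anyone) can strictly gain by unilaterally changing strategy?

Player I at (H, H) earns 5; deviating to L yields -5 — not better.
Player II earns -3; deviating to L yields -5 — not better.
Neither player can strictly improve; the profile is a Nash equilibrium.

Neither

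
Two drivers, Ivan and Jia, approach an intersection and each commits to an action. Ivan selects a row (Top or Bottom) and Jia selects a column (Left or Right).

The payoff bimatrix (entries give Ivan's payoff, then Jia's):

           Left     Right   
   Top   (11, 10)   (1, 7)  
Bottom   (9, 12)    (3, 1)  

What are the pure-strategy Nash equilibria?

(Top, Left)

(Top, Left): Ivan gets 11 ≥ 9 from Bottom, and Jia gets 10 ≥ 7 from Right — Nash equilibrium.
(Top, Right): Ivan prefers Bottom (3 > 1); Jia prefers Left (10 > 7) — not an equilibrium.
(Bottom, Left): Ivan prefers Top (11 > 9) — not an equilibrium.
(Bottom, Right): Jia prefers Left (12 > 1) — not an equilibrium.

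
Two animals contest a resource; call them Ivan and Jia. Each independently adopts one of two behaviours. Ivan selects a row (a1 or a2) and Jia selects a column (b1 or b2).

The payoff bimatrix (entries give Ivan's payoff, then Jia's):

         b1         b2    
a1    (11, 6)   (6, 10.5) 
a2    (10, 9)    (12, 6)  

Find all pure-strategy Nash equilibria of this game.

none

(a1, b1): Jia prefers b2 (10.5 > 6) — not an equilibrium.
(a1, b2): Ivan prefers a2 (12 > 6) — not an equilibrium.
(a2, b1): Ivan prefers a1 (11 > 10) — not an equilibrium.
(a2, b2): Jia prefers b1 (9 > 6) — not an equilibrium.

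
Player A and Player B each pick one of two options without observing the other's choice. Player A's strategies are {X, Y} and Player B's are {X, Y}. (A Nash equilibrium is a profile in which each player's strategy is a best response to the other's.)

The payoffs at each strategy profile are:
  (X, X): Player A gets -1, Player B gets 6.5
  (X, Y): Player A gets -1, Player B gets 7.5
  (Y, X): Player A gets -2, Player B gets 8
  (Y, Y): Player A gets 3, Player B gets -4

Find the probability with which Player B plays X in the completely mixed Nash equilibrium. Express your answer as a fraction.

Let q be the probability that Player B plays X. In a completely mixed equilibrium, Player A must be indifferent between X and Y.
Player A's expected payoff from X is −q − (1−q); from Y it is −2q + 3(1−q).
Setting these equal: -1 = −5q + 3, so q = 4/5.

4/5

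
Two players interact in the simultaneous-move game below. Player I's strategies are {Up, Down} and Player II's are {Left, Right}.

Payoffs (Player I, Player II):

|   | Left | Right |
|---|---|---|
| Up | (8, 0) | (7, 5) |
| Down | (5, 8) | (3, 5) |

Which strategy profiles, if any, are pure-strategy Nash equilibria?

(Up, Right)

(Up, Left): Player II prefers Right (5 > 0) — not an equilibrium.
(Up, Right): Player I gets 7 ≥ 3 from Down, and Player II gets 5 ≥ 0 from Left — Nash equilibrium.
(Down, Left): Player I prefers Up (8 > 5) — not an equilibrium.
(Down, Right): Player I prefers Up (7 > 3); Player II prefers Left (8 > 5) — not an equilibrium.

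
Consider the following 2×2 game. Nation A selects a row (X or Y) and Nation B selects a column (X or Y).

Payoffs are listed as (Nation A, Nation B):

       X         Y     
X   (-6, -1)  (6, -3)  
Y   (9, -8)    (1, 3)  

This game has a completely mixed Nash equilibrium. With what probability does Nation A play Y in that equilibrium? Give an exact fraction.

2/13

Let p be the probability that Nation A plays X. In a completely mixed equilibrium, Nation B must be indifferent between X and Y.
Nation B's expected payoff from X is −p − 8(1−p); from Y it is −3p + 3(1−p).
Setting these equal: 7p − 8 = −6p + 3, so p = 11/13.
Therefore Nation A plays Y with probability 1 − 11/13 = 2/13.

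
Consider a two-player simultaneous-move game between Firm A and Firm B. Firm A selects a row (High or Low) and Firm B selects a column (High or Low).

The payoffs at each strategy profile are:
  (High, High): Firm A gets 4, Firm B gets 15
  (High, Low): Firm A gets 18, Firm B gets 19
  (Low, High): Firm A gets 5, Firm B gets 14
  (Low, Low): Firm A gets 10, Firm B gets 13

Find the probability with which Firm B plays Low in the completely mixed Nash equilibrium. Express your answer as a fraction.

1/9

Let y be the probability that Firm B plays High. In a completely mixed equilibrium, Firm A must be indifferent between High and Low.
Firm A's expected payoff from High is 4y + 18(1−y); from Low it is 5y + 10(1−y).
Setting these equal: −14y + 18 = −5y + 10, so y = 8/9.
Therefore Firm B plays Low with probability 1 − 8/9 = 1/9.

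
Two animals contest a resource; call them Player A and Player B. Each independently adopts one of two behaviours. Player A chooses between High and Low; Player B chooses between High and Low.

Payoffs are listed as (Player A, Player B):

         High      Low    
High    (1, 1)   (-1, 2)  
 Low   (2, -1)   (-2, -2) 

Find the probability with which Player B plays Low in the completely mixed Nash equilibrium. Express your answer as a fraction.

1/2

Let q be the probability that Player B plays High. In a completely mixed equilibrium, Player A must be indifferent between High and Low.
Player A's expected payoff from High is q − (1−q); from Low it is 2q − 2(1−q).
Setting these equal: 2q − 1 = 4q − 2, so q = 1/2.
Therefore Player B plays Low with probability 1 − 1/2 = 1/2.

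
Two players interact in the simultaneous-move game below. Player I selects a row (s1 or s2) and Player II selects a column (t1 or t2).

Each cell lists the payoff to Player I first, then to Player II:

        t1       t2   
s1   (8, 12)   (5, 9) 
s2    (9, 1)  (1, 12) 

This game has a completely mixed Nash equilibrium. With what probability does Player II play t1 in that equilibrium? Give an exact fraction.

4/5

Let q be the probability that Player II plays t1. In a completely mixed equilibrium, Player I must be indifferent between s1 and s2.
Player I's expected payoff from s1 is 8q + 5(1−q); from s2 it is 9q + (1−q).
Setting these equal: 3q + 5 = 8q + 1, so q = 4/5.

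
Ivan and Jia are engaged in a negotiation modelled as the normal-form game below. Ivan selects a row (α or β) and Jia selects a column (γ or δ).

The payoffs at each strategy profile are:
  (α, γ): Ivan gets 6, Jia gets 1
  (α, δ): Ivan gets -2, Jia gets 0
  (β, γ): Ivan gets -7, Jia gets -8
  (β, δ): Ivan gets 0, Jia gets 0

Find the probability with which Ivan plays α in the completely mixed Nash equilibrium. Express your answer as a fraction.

8/9

Let x be the probability that Ivan plays α. In a completely mixed equilibrium, Jia must be indifferent between γ and δ.
Jia's expected payoff from γ is x − 8(1−x); from δ it is 0.
Setting these equal: 9x − 8 = 0, so x = 8/9.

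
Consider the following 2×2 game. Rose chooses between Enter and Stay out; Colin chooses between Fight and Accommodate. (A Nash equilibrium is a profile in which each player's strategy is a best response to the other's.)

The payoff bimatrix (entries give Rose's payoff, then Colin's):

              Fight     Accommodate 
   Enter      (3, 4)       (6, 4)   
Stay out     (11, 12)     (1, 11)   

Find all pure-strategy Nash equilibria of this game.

(Enter, Fight): Rose prefers Stay out (11 > 3) — not an equilibrium.
(Enter, Accommodate): Rose gets 6 ≥ 1 from Stay out, and Colin gets 4 ≥ 4 from Fight — Nash equilibrium.
(Stay out, Fight): Rose gets 11 ≥ 3 from Enter, and Colin gets 12 ≥ 11 from Accommodate — Nash equilibrium.
(Stay out, Accommodate): Rose prefers Enter (6 > 1); Colin prefers Fight (12 > 11) — not an equilibrium.

(Enter, Accommodate) and (Stay out, Fight)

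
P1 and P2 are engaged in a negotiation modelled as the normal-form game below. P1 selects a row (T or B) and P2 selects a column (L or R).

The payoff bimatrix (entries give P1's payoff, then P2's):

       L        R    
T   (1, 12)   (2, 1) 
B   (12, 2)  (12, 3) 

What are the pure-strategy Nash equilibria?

(B, R)

(T, L): P1 prefers B (12 > 1) — not an equilibrium.
(T, R): P1 prefers B (12 > 2); P2 prefers L (12 > 1) — not an equilibrium.
(B, L): P2 prefers R (3 > 2) — not an equilibrium.
(B, R): P1 gets 12 ≥ 2 from T, and P2 gets 3 ≥ 2 from L — Nash equilibrium.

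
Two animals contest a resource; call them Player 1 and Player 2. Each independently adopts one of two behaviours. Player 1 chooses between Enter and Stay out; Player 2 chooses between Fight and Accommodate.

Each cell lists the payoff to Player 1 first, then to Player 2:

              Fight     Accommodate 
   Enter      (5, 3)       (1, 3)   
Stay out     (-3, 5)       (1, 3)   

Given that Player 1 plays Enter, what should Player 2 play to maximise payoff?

Against Enter, Player 2 earns 3 from Fight and 3 from Accommodate.
So either strategy is a best response.

either — both Fight and Accommodate are best responses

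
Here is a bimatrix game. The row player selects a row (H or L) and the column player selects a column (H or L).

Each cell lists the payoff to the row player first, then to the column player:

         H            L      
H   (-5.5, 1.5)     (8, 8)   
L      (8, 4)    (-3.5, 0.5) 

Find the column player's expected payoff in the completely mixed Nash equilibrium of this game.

First find x, the probability the row player plays H, from the column player's indifference between H and L: 1.5x + 4(1−x) = 8x + 0.5(1−x), giving x = 7/20.
Since the column player is indifferent in equilibrium, the column player's expected payoff equals the payoff from either column against (7/20, 13/20). Using H: 1.5(7/20) + 4(13/20) = 25/8.

25/8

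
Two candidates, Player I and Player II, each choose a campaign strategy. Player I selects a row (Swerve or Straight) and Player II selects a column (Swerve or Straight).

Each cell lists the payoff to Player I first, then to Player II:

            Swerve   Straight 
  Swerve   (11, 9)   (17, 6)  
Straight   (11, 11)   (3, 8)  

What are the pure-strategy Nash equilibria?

(Swerve, Swerve) and (Straight, Swerve)

(Swerve, Swerve): Player I gets 11 ≥ 11 from Straight, and Player II gets 9 ≥ 6 from Straight — Nash equilibrium.
(Swerve, Straight): Player II prefers Swerve (9 > 6) — not an equilibrium.
(Straight, Swerve): Player I gets 11 ≥ 11 from Swerve, and Player II gets 11 ≥ 8 from Straight — Nash equilibrium.
(Straight, Straight): Player I prefers Swerve (17 > 3); Player II prefers Swerve (11 > 8) — not an equilibrium.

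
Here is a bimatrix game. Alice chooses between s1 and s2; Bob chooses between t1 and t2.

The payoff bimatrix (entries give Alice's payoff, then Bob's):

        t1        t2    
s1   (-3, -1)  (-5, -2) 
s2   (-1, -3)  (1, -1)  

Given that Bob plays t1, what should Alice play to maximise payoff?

s2

Against t1, Alice earns -3 from s1 and -1 from s2.
So s2 is the best response.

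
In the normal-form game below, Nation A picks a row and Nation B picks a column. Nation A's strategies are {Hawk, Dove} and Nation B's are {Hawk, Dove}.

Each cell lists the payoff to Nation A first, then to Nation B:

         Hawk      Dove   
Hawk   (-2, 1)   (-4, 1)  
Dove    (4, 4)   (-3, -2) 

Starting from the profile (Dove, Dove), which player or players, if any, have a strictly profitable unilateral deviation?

Nation A at (Dove, Dove) earns -3; deviating to Hawk yields -4 — not better.
Nation B earns -2; deviating to Hawk yields 4 — a strict improvement.
Only Nation B has a strictly profitable deviation.

Nation B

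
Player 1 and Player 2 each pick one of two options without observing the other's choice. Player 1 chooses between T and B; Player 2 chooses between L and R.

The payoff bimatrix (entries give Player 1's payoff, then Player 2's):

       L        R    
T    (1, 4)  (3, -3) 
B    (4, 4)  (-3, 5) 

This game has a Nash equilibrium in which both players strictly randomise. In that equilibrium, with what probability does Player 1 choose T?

1/8

Let p be the probability that Player 1 plays T. In a completely mixed equilibrium, Player 2 must be indifferent between L and R.
Player 2's expected payoff from L is 4p + 4(1−p); from R it is −3p + 5(1−p).
Setting these equal: 4 = −8p + 5, so p = 1/8.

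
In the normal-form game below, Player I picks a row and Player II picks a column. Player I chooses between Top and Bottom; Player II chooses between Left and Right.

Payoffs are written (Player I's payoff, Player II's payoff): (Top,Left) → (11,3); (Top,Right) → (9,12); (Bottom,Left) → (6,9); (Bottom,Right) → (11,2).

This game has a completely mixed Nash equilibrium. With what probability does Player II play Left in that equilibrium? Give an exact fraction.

Let y be the probability that Player II plays Left. In a completely mixed equilibrium, Player I must be indifferent between Top and Bottom.
Player I's expected payoff from Top is 11y + 9(1−y); from Bottom it is 6y + 11(1−y).
Setting these equal: 2y + 9 = −5y + 11, so y = 2/7.

2/7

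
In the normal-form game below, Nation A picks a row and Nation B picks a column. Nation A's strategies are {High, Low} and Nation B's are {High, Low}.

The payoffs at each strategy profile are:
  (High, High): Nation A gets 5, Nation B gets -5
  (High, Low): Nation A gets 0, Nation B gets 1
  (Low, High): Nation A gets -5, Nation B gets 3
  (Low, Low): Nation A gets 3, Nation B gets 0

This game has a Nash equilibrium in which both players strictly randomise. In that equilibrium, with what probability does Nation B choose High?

3/13

Let q be the probability that Nation B plays High. In a completely mixed equilibrium, Nation A must be indifferent between High and Low.
Nation A's expected payoff from High is 5q; from Low it is −5q + 3(1−q).
Setting these equal: 5q = −8q + 3, so q = 3/13.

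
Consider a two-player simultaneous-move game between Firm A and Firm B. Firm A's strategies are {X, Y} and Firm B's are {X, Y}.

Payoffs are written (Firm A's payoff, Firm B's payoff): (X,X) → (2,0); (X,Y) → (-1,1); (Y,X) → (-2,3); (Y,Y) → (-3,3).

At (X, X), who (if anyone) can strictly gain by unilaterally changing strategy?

Firm A at (X, X) earns 2; deviating to Y yields -2 — not better.
Firm B earns 0; deviating to Y yields 1 — a strict improvement.
Only Firm B has a strictly profitable deviation.

Firm B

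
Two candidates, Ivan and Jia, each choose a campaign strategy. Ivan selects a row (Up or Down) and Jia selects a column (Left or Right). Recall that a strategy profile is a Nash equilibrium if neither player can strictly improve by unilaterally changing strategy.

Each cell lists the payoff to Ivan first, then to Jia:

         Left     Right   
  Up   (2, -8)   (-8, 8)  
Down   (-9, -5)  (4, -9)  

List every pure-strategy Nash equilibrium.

(Up, Left): Jia prefers Right (8 > -8) — not an equilibrium.
(Up, Right): Ivan prefers Down (4 > -8) — not an equilibrium.
(Down, Left): Ivan prefers Up (2 > -9) — not an equilibrium.
(Down, Right): Jia prefers Left (-5 > -9) — not an equilibrium.

none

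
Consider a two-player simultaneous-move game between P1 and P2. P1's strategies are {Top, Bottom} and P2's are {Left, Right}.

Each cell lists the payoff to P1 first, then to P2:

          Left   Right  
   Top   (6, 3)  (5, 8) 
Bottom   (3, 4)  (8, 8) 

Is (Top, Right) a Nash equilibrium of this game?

No

At (Top, Right), P1 earns 5; switching to Bottom would give 8, so P1 would deviate.
P2 earns 8; switching to Left would give 3, so P2 has no profitable deviation.
Since at least one player can profitably deviate, this is not a Nash equilibrium.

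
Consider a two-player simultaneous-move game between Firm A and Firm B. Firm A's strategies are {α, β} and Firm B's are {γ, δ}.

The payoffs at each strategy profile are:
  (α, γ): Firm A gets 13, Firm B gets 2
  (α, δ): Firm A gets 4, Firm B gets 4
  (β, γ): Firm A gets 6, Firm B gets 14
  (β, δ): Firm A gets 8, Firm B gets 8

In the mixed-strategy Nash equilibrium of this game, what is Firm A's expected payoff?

First find q, the probability Firm B plays γ, from Firm A's indifference between α and β: 13q + 4(1−q) = 6q + 8(1−q), giving q = 4/11.
Since Firm A is indifferent in equilibrium, Firm A's expected payoff equals the payoff from either row against (4/11, 7/11). Using α: 13(4/11) + 4(7/11) = 80/11.

80/11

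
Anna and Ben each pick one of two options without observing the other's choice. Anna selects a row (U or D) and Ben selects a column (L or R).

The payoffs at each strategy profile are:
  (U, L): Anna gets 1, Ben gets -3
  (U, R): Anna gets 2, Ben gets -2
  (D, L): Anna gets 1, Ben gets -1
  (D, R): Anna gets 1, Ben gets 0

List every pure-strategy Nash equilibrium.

(U, R)

(U, L): Ben prefers R (-2 > -3) — not an equilibrium.
(U, R): Anna gets 2 ≥ 1 from D, and Ben gets -2 ≥ -3 from L — Nash equilibrium.
(D, L): Ben prefers R (0 > -1) — not an equilibrium.
(D, R): Anna prefers U (2 > 1) — not an equilibrium.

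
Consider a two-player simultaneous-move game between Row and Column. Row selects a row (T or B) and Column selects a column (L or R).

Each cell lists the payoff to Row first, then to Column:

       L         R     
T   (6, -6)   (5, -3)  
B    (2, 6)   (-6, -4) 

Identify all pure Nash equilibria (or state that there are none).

(T, L): Column prefers R (-3 > -6) — not an equilibrium.
(T, R): Row gets 5 ≥ -6 from B, and Column gets -3 ≥ -6 from L — Nash equilibrium.
(B, L): Row prefers T (6 > 2) — not an equilibrium.
(B, R): Row prefers T (5 > -6); Column prefers L (6 > -4) — not an equilibrium.

(T, R)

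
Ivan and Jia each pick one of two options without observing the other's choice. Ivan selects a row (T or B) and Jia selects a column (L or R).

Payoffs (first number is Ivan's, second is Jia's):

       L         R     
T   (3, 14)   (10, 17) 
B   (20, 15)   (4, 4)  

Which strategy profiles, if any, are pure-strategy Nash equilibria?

(T, L): Ivan prefers B (20 > 3); Jia prefers R (17 > 14) — not an equilibrium.
(T, R): Ivan gets 10 ≥ 4 from B, and Jia gets 17 ≥ 14 from L — Nash equilibrium.
(B, L): Ivan gets 20 ≥ 3 from T, and Jia gets 15 ≥ 4 from R — Nash equilibrium.
(B, R): Ivan prefers T (10 > 4); Jia prefers L (15 > 4) — not an equilibrium.

(T, R) and (B, L)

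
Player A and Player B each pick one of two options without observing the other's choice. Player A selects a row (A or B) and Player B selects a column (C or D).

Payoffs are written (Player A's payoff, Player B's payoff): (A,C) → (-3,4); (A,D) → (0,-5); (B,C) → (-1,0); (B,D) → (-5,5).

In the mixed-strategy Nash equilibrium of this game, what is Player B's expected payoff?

10/7

First find x, the probability Player A plays A, from Player B's indifference between C and D: 4x = −5x + 5(1−x), giving x = 5/14.
Since Player B is indifferent in equilibrium, Player B's expected payoff equals the payoff from either column against (5/14, 9/14). Using C: 4(5/14) = 10/7.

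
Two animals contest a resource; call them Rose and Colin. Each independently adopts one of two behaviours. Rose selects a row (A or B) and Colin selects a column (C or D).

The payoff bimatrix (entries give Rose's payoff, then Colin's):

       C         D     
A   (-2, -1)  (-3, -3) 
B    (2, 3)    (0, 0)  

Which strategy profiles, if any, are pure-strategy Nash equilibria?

(B, C)

(A, C): Rose prefers B (2 > -2) — not an equilibrium.
(A, D): Rose prefers B (0 > -3); Colin prefers C (-1 > -3) — not an equilibrium.
(B, C): Rose gets 2 ≥ -2 from A, and Colin gets 3 ≥ 0 from D — Nash equilibrium.
(B, D): Colin prefers C (3 > 0) — not an equilibrium.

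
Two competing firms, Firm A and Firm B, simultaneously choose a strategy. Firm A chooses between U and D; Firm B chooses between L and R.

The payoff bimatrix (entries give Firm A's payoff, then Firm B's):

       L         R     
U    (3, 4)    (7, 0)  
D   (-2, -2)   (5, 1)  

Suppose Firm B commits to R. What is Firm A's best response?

U

Against R, Firm A earns 7 from U and 5 from D.
So U is the best response.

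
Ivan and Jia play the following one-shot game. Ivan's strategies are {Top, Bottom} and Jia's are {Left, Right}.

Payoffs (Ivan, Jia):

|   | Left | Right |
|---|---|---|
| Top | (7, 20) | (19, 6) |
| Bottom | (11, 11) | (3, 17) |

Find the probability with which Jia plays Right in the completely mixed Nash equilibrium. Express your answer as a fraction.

Let y be the probability that Jia plays Left. In a completely mixed equilibrium, Ivan must be indifferent between Top and Bottom.
Ivan's expected payoff from Top is 7y + 19(1−y); from Bottom it is 11y + 3(1−y).
Setting these equal: −12y + 19 = 8y + 3, so y = 4/5.
Therefore Jia plays Right with probability 1 − 4/5 = 1/5.

1/5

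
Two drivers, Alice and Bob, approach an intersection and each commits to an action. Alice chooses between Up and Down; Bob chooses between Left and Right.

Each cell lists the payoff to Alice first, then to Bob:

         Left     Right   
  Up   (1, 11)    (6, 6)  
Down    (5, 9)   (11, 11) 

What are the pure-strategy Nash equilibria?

(Down, Right)

(Up, Left): Alice prefers Down (5 > 1) — not an equilibrium.
(Up, Right): Alice prefers Down (11 > 6); Bob prefers Left (11 > 6) — not an equilibrium.
(Down, Left): Bob prefers Right (11 > 9) — not an equilibrium.
(Down, Right): Alice gets 11 ≥ 6 from Up, and Bob gets 11 ≥ 9 from Left — Nash equilibrium.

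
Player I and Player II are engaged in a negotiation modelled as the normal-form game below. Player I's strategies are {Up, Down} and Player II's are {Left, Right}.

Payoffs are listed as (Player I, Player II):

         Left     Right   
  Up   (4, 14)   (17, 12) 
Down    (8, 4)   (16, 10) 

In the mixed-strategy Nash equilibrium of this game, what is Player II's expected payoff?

23/2

First find x, the probability Player I plays Up, from Player II's indifference between Left and Right: 14x + 4(1−x) = 12x + 10(1−x), giving x = 3/4.
Since Player II is indifferent in equilibrium, Player II's expected payoff equals the payoff from either column against (3/4, 1/4). Using Left: 14(3/4) + 4(1/4) = 23/2.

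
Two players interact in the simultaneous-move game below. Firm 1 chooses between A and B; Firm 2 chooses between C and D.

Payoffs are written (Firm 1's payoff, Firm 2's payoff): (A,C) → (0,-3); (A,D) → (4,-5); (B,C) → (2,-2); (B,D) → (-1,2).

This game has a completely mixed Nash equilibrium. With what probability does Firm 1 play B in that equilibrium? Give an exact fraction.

Let r be the probability that Firm 1 plays A. In a completely mixed equilibrium, Firm 2 must be indifferent between C and D.
Firm 2's expected payoff from C is −3r − 2(1−r); from D it is −5r + 2(1−r).
Setting these equal: −r − 2 = −7r + 2, so r = 2/3.
Therefore Firm 1 plays B with probability 1 − 2/3 = 1/3.

1/3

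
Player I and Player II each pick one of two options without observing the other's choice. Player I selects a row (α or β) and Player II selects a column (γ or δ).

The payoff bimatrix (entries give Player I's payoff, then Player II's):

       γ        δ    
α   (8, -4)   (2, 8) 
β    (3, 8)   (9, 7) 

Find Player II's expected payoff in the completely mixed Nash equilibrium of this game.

First find p, the probability Player I plays α, from Player II's indifference between γ and δ: −4p + 8(1−p) = 8p + 7(1−p), giving p = 1/13.
Since Player II is indifferent in equilibrium, Player II's expected payoff equals the payoff from either column against (1/13, 12/13). Using γ: −4(1/13) + 8(12/13) = 92/13.

92/13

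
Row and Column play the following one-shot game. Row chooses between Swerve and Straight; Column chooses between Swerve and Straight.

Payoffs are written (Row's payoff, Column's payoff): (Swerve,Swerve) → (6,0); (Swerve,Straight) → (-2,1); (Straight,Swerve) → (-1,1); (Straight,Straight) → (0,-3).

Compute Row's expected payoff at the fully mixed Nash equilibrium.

First find q, the probability Column plays Swerve, from Row's indifference between Swerve and Straight: 6q − 2(1−q) = −q, giving q = 2/9.
Since Row is indifferent in equilibrium, Row's expected payoff equals the payoff from either row against (2/9, 7/9). Using Swerve: 6(2/9) − 2(7/9) = -2/9.

-2/9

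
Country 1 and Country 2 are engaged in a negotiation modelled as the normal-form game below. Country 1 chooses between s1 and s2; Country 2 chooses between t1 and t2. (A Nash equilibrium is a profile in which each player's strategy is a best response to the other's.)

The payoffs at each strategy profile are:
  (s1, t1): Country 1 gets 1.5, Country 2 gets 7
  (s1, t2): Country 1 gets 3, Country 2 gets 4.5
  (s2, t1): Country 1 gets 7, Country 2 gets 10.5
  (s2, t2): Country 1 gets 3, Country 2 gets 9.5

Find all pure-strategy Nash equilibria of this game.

(s2, t1)

(s1, t1): Country 1 prefers s2 (7 > 1.5) — not an equilibrium.
(s1, t2): Country 2 prefers t1 (7 > 4.5) — not an equilibrium.
(s2, t1): Country 1 gets 7 ≥ 1.5 from s1, and Country 2 gets 10.5 ≥ 9.5 from t2 — Nash equilibrium.
(s2, t2): Country 2 prefers t1 (10.5 > 9.5) — not an equilibrium.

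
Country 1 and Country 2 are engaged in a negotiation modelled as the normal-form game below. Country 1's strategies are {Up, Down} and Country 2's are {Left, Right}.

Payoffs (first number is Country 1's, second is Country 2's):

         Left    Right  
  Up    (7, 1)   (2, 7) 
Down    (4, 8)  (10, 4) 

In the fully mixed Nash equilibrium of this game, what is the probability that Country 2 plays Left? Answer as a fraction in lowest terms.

8/11

Let c be the probability that Country 2 plays Left. In a completely mixed equilibrium, Country 1 must be indifferent between Up and Down.
Country 1's expected payoff from Up is 7c + 2(1−c); from Down it is 4c + 10(1−c).
Setting these equal: 5c + 2 = −6c + 10, so c = 8/11.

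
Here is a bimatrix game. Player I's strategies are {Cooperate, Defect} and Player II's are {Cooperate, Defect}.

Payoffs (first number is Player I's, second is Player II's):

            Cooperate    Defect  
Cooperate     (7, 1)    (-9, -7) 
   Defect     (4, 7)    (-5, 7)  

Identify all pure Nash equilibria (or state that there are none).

(Cooperate, Cooperate) and (Defect, Defect)

(Cooperate, Cooperate): Player I gets 7 ≥ 4 from Defect, and Player II gets 1 ≥ -7 from Defect — Nash equilibrium.
(Cooperate, Defect): Player I prefers Defect (-5 > -9); Player II prefers Cooperate (1 > -7) — not an equilibrium.
(Defect, Cooperate): Player I prefers Cooperate (7 > 4) — not an equilibrium.
(Defect, Defect): Player I gets -5 ≥ -9 from Cooperate, and Player II gets 7 ≥ 7 from Cooperate — Nash equilibrium.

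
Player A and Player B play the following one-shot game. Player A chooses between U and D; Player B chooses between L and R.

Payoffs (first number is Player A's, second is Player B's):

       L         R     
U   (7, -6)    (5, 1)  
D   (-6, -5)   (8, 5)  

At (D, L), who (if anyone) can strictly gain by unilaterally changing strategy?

Both

Player A at (D, L) earns -6; deviating to U yields 7 — a strict improvement.
Player B earns -5; deviating to R yields 5 — a strict improvement.
Both Player A and Player B have strictly profitable deviations.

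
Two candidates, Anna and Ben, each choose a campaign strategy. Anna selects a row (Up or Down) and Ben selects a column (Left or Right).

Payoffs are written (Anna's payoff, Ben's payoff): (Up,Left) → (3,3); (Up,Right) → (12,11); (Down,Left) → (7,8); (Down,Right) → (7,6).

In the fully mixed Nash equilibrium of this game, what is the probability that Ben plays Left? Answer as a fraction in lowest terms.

Let q be the probability that Ben plays Left. In a completely mixed equilibrium, Anna must be indifferent between Up and Down.
Anna's expected payoff from Up is 3q + 12(1−q); from Down it is 7q + 7(1−q).
Setting these equal: −9q + 12 = 7, so q = 5/9.

5/9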